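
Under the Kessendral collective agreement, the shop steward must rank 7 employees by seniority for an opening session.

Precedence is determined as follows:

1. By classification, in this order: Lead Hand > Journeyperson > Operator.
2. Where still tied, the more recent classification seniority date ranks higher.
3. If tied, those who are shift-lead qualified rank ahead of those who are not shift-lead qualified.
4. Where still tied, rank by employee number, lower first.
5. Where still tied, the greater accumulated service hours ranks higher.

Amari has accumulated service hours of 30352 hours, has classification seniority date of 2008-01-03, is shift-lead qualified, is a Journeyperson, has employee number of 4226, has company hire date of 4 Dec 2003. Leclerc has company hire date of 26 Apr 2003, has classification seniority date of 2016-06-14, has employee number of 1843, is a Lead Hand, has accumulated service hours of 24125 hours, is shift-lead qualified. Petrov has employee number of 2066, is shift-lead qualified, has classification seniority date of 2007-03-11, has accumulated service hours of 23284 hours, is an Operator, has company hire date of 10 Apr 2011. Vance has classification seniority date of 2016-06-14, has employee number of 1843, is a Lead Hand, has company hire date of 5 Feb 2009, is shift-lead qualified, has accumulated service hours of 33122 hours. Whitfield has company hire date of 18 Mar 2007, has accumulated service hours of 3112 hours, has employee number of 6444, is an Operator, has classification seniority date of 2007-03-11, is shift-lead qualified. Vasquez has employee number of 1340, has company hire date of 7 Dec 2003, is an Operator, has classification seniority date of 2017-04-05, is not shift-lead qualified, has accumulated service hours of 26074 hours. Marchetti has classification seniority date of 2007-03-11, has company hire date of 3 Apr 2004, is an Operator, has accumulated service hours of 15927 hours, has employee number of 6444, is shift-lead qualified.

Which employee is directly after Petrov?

By classification: Vance and Leclerc (Lead Hand); then Amari (Journeyperson); then Vasquez, Petrov, Marchetti and Whitfield (Operator).
Vance and Leclerc both have classification seniority date 2016-06-14, so the next rule applies.
Vance and Leclerc are each shift-lead qualified, so the next rule applies.
Vance and Leclerc both have employee number 1843, so the next rule applies.
Among Vance and Leclerc, by accumulated service hours (higher first): Vance (33122 hours) before Leclerc (24125 hours).
Among Vasquez, Petrov, Marchetti and Whitfield, by classification seniority date (later first): Vasquez (2017-04-05) before Petrov, Marchetti and Whitfield (2007-03-11).
Petrov, Marchetti and Whitfield are each shift-lead qualified, so the next rule applies.
Among Petrov, Marchetti and Whitfield, by employee number (lower first): Petrov (2066) before Marchetti and Whitfield (6444).
Among Marchetti and Whitfield, by accumulated service hours (higher first): Marchetti (15927 hours) before Whitfield (3112 hours).
Order: Vance, Leclerc, Amari, Vasquez, Petrov, Marchetti, Whitfield.

Marchetti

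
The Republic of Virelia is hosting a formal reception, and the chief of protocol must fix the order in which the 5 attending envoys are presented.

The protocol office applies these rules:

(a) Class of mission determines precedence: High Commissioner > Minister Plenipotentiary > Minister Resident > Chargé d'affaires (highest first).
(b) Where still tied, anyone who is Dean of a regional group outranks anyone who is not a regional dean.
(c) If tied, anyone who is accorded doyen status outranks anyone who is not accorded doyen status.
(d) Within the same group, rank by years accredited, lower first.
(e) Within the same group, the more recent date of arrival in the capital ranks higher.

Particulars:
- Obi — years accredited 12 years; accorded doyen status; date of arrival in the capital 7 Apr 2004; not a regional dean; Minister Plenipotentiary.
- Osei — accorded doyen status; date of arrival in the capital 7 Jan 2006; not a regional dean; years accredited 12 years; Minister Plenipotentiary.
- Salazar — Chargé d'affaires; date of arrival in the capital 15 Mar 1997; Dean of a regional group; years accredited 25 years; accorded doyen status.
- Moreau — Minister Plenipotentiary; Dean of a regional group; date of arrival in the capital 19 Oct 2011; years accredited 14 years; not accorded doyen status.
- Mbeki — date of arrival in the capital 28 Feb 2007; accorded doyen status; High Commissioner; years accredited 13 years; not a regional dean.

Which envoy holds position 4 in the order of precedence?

Obi

By class of mission: Mbeki (High Commissioner); then Moreau, Osei and Obi (Minister Plenipotentiary); then Salazar (Chargé d'affaires).
Among Moreau, Osei and Obi, Dean of a regional group before not a regional dean: Moreau (Dean of a regional group) before Osei and Obi (not a regional dean).
Osei and Obi are each accorded doyen status, so the next rule applies.
Osei and Obi both have years accredited 12 years, so the next rule applies.
Among Osei and Obi, by date of arrival in the capital (later first): Osei (7 Jan 2006) before Obi (7 Apr 2004).
Order: Mbeki, Moreau, Osei, Obi, Salazar.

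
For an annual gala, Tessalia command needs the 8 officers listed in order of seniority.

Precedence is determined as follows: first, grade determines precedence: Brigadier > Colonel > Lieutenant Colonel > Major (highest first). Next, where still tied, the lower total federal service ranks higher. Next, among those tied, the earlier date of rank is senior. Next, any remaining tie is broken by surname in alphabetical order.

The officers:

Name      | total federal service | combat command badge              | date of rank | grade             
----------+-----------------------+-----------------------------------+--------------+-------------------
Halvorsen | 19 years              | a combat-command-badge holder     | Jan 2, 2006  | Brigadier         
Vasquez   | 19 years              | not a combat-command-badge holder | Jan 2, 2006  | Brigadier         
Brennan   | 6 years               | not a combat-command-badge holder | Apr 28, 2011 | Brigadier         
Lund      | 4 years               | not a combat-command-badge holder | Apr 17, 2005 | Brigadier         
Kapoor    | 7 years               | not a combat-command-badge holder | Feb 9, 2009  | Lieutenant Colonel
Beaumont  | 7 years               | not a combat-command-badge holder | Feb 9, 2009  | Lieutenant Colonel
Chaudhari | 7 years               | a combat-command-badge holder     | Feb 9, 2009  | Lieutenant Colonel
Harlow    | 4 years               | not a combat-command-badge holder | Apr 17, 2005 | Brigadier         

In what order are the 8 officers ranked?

By grade: Harlow, Lund, Brennan, Halvorsen and Vasquez (Brigadier); then Beaumont, Chaudhari and Kapoor (Lieutenant Colonel).
Among Harlow, Lund, Brennan, Halvorsen and Vasquez, by total federal service (lower first): Harlow and Lund (4 years) before Brennan (6 years) before Halvorsen and Vasquez (19 years).
Harlow and Lund both have date of rank Apr 17, 2005, so the next rule applies.
Among Harlow and Lund, alphabetically by surname: Harlow before Lund.
Halvorsen and Vasquez both have date of rank Jan 2, 2006, so the next rule applies.
Among Halvorsen and Vasquez, alphabetically by surname: Halvorsen before Vasquez.
Beaumont, Chaudhari and Kapoor all have total federal service 7 years, so the next rule applies.
Beaumont, Chaudhari and Kapoor all have date of rank Feb 9, 2009, so the next rule applies.
Among Beaumont, Chaudhari and Kapoor, alphabetically by surname: Beaumont before Chaudhari before Kapoor.
Full order: Harlow, Lund, Brennan, Halvorsen, Vasquez, Beaumont, Chaudhari, Kapoor.

Harlow, Lund, Brennan, Halvorsen, Vasquez, Beaumont, Chaudhari, Kapoor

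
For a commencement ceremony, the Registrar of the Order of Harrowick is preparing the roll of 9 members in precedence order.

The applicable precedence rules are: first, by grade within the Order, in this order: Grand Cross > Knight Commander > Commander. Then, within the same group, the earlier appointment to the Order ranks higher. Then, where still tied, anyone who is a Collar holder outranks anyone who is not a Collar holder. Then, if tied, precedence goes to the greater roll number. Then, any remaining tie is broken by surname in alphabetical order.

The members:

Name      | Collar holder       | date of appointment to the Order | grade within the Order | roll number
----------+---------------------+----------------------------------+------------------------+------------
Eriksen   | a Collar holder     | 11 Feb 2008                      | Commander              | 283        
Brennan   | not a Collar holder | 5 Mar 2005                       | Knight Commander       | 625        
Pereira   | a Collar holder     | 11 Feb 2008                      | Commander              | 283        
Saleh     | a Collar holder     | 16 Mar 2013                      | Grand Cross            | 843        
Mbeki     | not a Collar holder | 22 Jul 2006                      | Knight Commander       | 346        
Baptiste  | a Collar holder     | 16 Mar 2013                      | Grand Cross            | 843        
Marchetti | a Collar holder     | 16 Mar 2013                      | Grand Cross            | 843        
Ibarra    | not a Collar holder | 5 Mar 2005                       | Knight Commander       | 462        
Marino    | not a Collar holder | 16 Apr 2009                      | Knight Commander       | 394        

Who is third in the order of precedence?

By grade within the Order: Baptiste, Marchetti and Saleh (Grand Cross); then Brennan, Ibarra, Mbeki and Marino (Knight Commander); then Eriksen and Pereira (Commander).
Baptiste, Marchetti and Saleh all have date of appointment to the Order 16 Mar 2013, so the next rule applies.
Baptiste, Marchetti and Saleh are each a Collar holder, so the next rule applies.
Baptiste, Marchetti and Saleh all have roll number 843, so the next rule applies.
Among Baptiste, Marchetti and Saleh, alphabetically by surname: Baptiste before Marchetti before Saleh.
Among Brennan, Ibarra, Mbeki and Marino, by date of appointment to the Order (earlier first): Brennan and Ibarra (5 Mar 2005) before Mbeki (22 Jul 2006) before Marino (16 Apr 2009).
Brennan and Ibarra are each not a Collar holder, so the next rule applies.
Among Brennan and Ibarra, by roll number (higher first): Brennan (625) before Ibarra (462).
Eriksen and Pereira both have date of appointment to the Order 11 Feb 2008, so the next rule applies.
Eriksen and Pereira are each a Collar holder, so the next rule applies.
Eriksen and Pereira both have roll number 283, so the next rule applies.
Among Eriksen and Pereira, alphabetically by surname: Eriksen before Pereira.
Order: Baptiste, Marchetti, Saleh, Brennan, Ibarra, Mbeki, Marino, Eriksen, Pereira.

Saleh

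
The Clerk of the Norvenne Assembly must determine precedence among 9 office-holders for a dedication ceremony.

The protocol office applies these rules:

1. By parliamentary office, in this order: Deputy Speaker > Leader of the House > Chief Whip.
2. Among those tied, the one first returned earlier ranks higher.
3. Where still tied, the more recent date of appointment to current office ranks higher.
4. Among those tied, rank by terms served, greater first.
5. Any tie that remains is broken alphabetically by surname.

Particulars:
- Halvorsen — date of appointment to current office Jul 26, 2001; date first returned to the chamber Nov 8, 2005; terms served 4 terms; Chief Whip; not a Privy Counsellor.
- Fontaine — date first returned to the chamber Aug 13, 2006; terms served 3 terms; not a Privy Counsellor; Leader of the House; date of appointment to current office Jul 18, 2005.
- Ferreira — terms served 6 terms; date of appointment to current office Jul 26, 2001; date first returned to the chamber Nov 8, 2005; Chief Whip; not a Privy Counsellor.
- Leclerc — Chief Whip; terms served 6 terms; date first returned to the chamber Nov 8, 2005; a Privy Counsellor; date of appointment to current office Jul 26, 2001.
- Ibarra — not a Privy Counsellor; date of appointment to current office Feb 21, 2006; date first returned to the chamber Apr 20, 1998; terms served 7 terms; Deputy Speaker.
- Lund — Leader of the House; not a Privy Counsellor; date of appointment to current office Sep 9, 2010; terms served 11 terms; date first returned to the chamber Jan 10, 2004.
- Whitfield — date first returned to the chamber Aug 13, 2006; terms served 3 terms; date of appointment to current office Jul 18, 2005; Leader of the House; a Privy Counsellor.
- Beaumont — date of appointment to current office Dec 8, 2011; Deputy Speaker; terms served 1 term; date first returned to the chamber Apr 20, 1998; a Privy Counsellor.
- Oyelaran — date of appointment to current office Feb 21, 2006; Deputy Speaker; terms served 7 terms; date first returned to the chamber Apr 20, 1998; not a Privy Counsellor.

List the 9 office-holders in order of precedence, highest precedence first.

By parliamentary office: Beaumont, Ibarra and Oyelaran (Deputy Speaker); then Lund, Fontaine and Whitfield (Leader of the House); then Ferreira, Leclerc and Halvorsen (Chief Whip).
Beaumont, Ibarra and Oyelaran all have date first returned to the chamber Apr 20, 1998, so the next rule applies.
Among Beaumont, Ibarra and Oyelaran, by date of appointment to current office (later first): Beaumont (Dec 8, 2011) before Ibarra and Oyelaran (Feb 21, 2006).
Ibarra and Oyelaran both have terms served 7 terms, so the next rule applies.
Among Ibarra and Oyelaran, alphabetically by surname: Ibarra before Oyelaran.
Among Lund, Fontaine and Whitfield, by date first returned to the chamber (earlier first): Lund (Jan 10, 2004) before Fontaine and Whitfield (Aug 13, 2006).
Fontaine and Whitfield both have date of appointment to current office Jul 18, 2005, so the next rule applies.
Fontaine and Whitfield both have terms served 3 terms, so the next rule applies.
Among Fontaine and Whitfield, alphabetically by surname: Fontaine before Whitfield.
Ferreira, Leclerc and Halvorsen all have date first returned to the chamber Nov 8, 2005, so the next rule applies.
Ferreira, Leclerc and Halvorsen all have date of appointment to current office Jul 26, 2001, so the next rule applies.
Among Ferreira, Leclerc and Halvorsen, by terms served (higher first): Ferreira and Leclerc (6 terms) before Halvorsen (4 terms).
Among Ferreira and Leclerc, alphabetically by surname: Ferreira before Leclerc.
Full order: Beaumont, Ibarra, Oyelaran, Lund, Fontaine, Whitfield, Ferreira, Leclerc, Halvorsen.

Beaumont, Ibarra, Oyelaran, Lund, Fontaine, Whitfield, Ferreira, Leclerc, Halvorsen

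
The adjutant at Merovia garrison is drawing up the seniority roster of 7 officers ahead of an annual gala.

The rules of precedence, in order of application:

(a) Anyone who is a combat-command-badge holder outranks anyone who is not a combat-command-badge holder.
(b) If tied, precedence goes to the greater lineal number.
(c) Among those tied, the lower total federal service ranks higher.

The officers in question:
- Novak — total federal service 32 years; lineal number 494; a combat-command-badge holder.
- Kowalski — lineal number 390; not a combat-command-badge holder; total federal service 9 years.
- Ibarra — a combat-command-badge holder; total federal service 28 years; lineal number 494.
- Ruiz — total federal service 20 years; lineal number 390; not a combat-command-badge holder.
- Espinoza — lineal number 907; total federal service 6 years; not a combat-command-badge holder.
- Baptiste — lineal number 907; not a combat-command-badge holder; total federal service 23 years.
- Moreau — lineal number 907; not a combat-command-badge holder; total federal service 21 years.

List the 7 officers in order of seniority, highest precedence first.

Ibarra, Novak, Espinoza, Moreau, Baptiste, Kowalski, Ruiz

By the first rule: Ibarra and Novak (both a combat-command-badge holder); then Espinoza, Moreau, Baptiste, Kowalski and Ruiz (each not a combat-command-badge holder).
Ibarra and Novak both have lineal number 494, so the next rule applies.
Among Ibarra and Novak, by total federal service (lower first): Ibarra (28 years) before Novak (32 years).
Among Espinoza, Moreau, Baptiste, Kowalski and Ruiz, by lineal number (higher first): Espinoza, Moreau and Baptiste (907) before Kowalski and Ruiz (390).
Among Espinoza, Moreau and Baptiste, by total federal service (lower first): Espinoza (6 years) before Moreau (21 years) before Baptiste (23 years).
Among Kowalski and Ruiz, by total federal service (lower first): Kowalski (9 years) before Ruiz (20 years).
Full order: Ibarra, Novak, Espinoza, Moreau, Baptiste, Kowalski, Ruiz.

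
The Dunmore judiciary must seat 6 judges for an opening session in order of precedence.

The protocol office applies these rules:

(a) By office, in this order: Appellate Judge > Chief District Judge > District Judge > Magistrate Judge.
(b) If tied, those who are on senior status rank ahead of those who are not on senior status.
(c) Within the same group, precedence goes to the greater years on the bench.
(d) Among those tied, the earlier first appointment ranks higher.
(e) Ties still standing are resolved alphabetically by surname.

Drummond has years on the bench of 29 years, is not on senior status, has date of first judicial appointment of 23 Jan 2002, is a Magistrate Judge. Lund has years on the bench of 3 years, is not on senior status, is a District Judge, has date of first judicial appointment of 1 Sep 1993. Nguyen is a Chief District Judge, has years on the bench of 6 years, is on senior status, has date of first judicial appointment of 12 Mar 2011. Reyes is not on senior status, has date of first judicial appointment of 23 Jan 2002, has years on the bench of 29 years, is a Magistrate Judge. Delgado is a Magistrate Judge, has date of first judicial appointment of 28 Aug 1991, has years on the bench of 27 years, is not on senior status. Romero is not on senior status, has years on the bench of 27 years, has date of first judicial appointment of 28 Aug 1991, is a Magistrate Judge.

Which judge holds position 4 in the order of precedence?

By office: Nguyen (Chief District Judge); then Lund (District Judge); then Drummond, Reyes, Delgado and Romero (Magistrate Judge).
Drummond, Reyes, Delgado and Romero are each not on senior status, so the next rule applies.
Among Drummond, Reyes, Delgado and Romero, by years on the bench (higher first): Drummond and Reyes (29 years) before Delgado and Romero (27 years).
Drummond and Reyes both have date of first judicial appointment 23 Jan 2002, so the next rule applies.
Among Drummond and Reyes, alphabetically by surname: Drummond before Reyes.
Delgado and Romero both have date of first judicial appointment 28 Aug 1991, so the next rule applies.
Among Delgado and Romero, alphabetically by surname: Delgado before Romero.
Order: Nguyen, Lund, Drummond, Reyes, Delgado, Romero.

Reyes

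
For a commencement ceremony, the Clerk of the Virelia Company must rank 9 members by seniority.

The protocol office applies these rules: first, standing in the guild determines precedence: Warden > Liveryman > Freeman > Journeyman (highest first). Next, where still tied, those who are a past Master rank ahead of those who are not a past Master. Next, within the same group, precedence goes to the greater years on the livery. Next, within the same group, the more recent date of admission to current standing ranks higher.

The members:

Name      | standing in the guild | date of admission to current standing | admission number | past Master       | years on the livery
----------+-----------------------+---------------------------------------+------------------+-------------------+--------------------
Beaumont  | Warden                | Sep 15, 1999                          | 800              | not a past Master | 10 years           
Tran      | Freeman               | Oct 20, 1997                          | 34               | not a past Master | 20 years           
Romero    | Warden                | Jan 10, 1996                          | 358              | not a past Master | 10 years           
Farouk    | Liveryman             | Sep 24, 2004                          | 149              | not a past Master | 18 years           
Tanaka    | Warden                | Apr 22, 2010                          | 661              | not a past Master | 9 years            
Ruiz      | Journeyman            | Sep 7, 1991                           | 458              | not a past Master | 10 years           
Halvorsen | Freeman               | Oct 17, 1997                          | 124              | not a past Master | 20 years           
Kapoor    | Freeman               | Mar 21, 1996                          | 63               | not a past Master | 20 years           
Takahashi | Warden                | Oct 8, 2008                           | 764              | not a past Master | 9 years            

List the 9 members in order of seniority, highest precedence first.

By standing in the guild: Beaumont, Romero, Tanaka and Takahashi (Warden); then Farouk (Liveryman); then Tran, Halvorsen and Kapoor (Freeman); then Ruiz (Journeyman).
Beaumont, Romero, Tanaka and Takahashi are each not a past Master, so the next rule applies.
Among Beaumont, Romero, Tanaka and Takahashi, by years on the livery (higher first): Beaumont and Romero (10 years) before Tanaka and Takahashi (9 years).
Among Beaumont and Romero, by date of admission to current standing (later first): Beaumont (Sep 15, 1999) before Romero (Jan 10, 1996).
Among Tanaka and Takahashi, by date of admission to current standing (later first): Tanaka (Apr 22, 2010) before Takahashi (Oct 8, 2008).
Tran, Halvorsen and Kapoor are each not a past Master, so the next rule applies.
Tran, Halvorsen and Kapoor all have years on the livery 20 years, so the next rule applies.
Among Tran, Halvorsen and Kapoor, by date of admission to current standing (later first): Tran (Oct 20, 1997) before Halvorsen (Oct 17, 1997) before Kapoor (Mar 21, 1996).
Full order: Beaumont, Romero, Tanaka, Takahashi, Farouk, Tran, Halvorsen, Kapoor, Ruiz.

Beaumont, Romero, Tanaka, Takahashi, Farouk, Tran, Halvorsen, Kapoor, Ruiz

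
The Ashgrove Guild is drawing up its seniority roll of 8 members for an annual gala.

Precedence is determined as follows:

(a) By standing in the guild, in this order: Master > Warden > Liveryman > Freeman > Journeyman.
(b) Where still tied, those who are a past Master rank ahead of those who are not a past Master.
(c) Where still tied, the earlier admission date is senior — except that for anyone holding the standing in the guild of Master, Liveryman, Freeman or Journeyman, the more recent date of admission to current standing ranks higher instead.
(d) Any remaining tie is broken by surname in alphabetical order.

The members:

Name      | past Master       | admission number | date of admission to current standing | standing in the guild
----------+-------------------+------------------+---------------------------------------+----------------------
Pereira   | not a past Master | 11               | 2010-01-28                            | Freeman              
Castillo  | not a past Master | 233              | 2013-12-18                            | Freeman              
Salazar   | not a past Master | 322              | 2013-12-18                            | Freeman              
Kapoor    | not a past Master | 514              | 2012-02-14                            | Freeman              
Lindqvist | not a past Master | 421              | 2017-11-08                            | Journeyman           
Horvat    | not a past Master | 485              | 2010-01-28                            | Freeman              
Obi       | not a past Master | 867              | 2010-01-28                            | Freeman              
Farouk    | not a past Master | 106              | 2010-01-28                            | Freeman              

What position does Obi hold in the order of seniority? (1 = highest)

By standing in the guild: Castillo, Salazar, Kapoor, Farouk, Horvat, Obi and Pereira (Freeman); then Lindqvist (Journeyman).
Castillo, Salazar, Kapoor, Farouk, Horvat, Obi and Pereira are each not a past Master, so the next rule applies.
Among Castillo, Salazar, Kapoor, Farouk, Horvat, Obi and Pereira, by date of admission to current standing (later first) (reversed rule for this group): Castillo and Salazar (2013-12-18) before Kapoor (2012-02-14) before Farouk, Horvat, Obi and Pereira (2010-01-28).
Among Castillo and Salazar, alphabetically by surname: Castillo before Salazar.
Among Farouk, Horvat, Obi and Pereira, alphabetically by surname: Farouk before Horvat before Obi before Pereira.
Order: Castillo, Salazar, Kapoor, Farouk, Horvat, Obi, Pereira, Lindqvist. So position 6.

6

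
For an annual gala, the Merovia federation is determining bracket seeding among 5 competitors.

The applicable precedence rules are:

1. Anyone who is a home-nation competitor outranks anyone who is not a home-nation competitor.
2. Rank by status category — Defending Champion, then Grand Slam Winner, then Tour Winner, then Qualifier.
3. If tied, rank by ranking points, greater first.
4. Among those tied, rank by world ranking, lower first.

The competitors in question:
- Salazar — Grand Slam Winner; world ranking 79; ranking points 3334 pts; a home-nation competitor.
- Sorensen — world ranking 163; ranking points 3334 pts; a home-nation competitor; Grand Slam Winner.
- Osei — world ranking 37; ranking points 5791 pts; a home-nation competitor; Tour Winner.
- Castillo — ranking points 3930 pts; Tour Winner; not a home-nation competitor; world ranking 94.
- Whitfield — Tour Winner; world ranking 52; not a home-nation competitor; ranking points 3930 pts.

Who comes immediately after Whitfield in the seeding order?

Castillo

By the first rule: Salazar, Sorensen and Osei (each a home-nation competitor); then Whitfield and Castillo (both not a home-nation competitor).
Among Salazar, Sorensen and Osei, by status category: Salazar and Sorensen (Grand Slam Winner) before Osei (Tour Winner).
Salazar and Sorensen both have ranking points 3334 pts, so the next rule applies.
Among Salazar and Sorensen, by world ranking (lower first): Salazar (79) before Sorensen (163).
Whitfield and Castillo are each Tour Winner, so the next rule applies.
Whitfield and Castillo both have ranking points 3930 pts, so the next rule applies.
Among Whitfield and Castillo, by world ranking (lower first): Whitfield (52) before Castillo (94).
Order: Salazar, Sorensen, Osei, Whitfield, Castillo.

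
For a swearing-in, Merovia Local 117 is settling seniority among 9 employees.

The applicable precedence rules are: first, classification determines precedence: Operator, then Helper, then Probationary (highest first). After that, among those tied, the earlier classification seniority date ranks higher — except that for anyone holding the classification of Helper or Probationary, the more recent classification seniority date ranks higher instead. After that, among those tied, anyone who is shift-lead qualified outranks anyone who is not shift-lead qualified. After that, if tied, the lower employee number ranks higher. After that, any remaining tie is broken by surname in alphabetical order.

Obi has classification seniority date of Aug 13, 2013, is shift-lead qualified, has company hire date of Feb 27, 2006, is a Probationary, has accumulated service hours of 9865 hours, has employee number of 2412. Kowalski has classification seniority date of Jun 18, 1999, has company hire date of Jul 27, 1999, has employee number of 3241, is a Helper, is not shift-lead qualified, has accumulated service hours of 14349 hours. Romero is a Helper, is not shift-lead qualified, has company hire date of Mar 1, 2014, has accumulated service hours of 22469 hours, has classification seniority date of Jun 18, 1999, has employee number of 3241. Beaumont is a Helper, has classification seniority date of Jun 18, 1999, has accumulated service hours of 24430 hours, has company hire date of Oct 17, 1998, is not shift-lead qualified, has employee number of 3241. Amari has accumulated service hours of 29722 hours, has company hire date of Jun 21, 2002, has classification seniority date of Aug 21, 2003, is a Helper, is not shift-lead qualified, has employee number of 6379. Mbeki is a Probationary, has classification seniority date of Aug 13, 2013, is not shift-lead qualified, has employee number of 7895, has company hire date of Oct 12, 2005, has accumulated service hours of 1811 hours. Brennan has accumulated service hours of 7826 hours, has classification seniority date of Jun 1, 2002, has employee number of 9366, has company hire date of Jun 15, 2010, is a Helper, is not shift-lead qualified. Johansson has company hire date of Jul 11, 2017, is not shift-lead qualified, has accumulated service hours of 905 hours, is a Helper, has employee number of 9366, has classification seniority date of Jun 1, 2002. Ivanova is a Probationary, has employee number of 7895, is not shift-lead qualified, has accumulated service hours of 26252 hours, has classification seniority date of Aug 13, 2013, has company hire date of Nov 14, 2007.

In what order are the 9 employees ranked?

By classification: Amari, Brennan, Johansson, Beaumont, Kowalski and Romero (Helper); then Obi, Ivanova and Mbeki (Probationary).
Among Amari, Brennan, Johansson, Beaumont, Kowalski and Romero, by classification seniority date (later first) (reversed rule for this group): Amari (Aug 21, 2003) before Brennan and Johansson (Jun 1, 2002) before Beaumont, Kowalski and Romero (Jun 18, 1999).
Brennan and Johansson are each not shift-lead qualified, so the next rule applies.
Brennan and Johansson both have employee number 9366, so the next rule applies.
Among Brennan and Johansson, alphabetically by surname: Brennan before Johansson.
Beaumont, Kowalski and Romero are each not shift-lead qualified, so the next rule applies.
Beaumont, Kowalski and Romero all have employee number 3241, so the next rule applies.
Among Beaumont, Kowalski and Romero, alphabetically by surname: Beaumont before Kowalski before Romero.
Obi, Ivanova and Mbeki all have classification seniority date Aug 13, 2013, so the next rule applies.
Among Obi, Ivanova and Mbeki, shift-lead qualified before not shift-lead qualified: Obi (shift-lead qualified) before Ivanova and Mbeki (not shift-lead qualified).
Ivanova and Mbeki both have employee number 7895, so the next rule applies.
Among Ivanova and Mbeki, alphabetically by surname: Ivanova before Mbeki.
Full order: Amari, Brennan, Johansson, Beaumont, Kowalski, Romero, Obi, Ivanova, Mbeki.

Amari, Brennan, Johansson, Beaumont, Kowalski, Romero, Obi, Ivanova, Mbeki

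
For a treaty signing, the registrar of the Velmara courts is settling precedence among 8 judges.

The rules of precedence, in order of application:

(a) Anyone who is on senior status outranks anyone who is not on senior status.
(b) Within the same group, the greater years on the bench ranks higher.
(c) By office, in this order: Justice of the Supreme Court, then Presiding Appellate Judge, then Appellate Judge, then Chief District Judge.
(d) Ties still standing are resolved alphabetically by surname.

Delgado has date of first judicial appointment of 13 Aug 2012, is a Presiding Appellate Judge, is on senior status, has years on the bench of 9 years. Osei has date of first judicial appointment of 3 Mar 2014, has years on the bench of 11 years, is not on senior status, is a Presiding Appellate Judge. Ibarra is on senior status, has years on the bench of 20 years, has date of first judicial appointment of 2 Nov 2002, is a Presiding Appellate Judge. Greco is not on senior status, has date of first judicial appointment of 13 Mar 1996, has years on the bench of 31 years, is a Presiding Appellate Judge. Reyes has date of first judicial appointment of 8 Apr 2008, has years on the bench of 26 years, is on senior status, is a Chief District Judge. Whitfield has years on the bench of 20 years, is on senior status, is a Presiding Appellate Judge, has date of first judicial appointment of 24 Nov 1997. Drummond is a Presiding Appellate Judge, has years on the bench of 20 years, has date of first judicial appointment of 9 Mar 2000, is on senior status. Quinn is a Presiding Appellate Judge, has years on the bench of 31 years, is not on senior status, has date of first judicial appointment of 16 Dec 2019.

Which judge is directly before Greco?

By the first rule: Reyes, Drummond, Ibarra, Whitfield and Delgado (each on senior status); then Greco, Quinn and Osei (each not on senior status).
Among Reyes, Drummond, Ibarra, Whitfield and Delgado, by years on the bench (higher first): Reyes (26 years) before Drummond, Ibarra and Whitfield (20 years) before Delgado (9 years).
Drummond, Ibarra and Whitfield are each Presiding Appellate Judge, so the next rule applies.
Among Drummond, Ibarra and Whitfield, alphabetically by surname: Drummond before Ibarra before Whitfield.
Among Greco, Quinn and Osei, by years on the bench (higher first): Greco and Quinn (31 years) before Osei (11 years).
Greco and Quinn are each Presiding Appellate Judge, so the next rule applies.
Among Greco and Quinn, alphabetically by surname: Greco before Quinn.
Order: Reyes, Drummond, Ibarra, Whitfield, Delgado, Greco, Quinn, Osei.

Delgado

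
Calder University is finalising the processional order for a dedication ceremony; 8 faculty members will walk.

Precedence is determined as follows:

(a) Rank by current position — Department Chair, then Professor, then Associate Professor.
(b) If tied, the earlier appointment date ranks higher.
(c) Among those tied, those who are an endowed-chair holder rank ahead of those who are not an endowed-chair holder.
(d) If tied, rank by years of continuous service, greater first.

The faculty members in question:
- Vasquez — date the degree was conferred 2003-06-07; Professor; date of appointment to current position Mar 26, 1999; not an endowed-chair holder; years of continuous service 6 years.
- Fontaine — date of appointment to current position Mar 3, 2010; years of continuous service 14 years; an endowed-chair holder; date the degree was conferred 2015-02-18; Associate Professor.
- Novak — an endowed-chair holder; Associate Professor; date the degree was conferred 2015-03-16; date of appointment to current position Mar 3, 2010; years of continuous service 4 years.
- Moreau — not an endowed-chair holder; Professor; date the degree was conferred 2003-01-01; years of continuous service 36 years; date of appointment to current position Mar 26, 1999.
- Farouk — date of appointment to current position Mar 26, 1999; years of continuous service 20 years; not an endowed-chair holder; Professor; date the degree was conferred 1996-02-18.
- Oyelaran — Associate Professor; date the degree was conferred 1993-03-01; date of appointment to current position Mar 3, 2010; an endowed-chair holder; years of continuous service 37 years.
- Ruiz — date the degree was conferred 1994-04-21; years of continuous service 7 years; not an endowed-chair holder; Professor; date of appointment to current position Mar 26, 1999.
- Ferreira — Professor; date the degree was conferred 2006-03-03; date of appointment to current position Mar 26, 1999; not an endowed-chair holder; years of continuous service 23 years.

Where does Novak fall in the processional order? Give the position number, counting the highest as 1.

8

By current position: Moreau, Ferreira, Farouk, Ruiz and Vasquez (Professor); then Oyelaran, Fontaine and Novak (Associate Professor).
Moreau, Ferreira, Farouk, Ruiz and Vasquez all have date of appointment to current position Mar 26, 1999, so the next rule applies.
Moreau, Ferreira, Farouk, Ruiz and Vasquez are each not an endowed-chair holder, so the next rule applies.
Among Moreau, Ferreira, Farouk, Ruiz and Vasquez, by years of continuous service (higher first): Moreau (36 years) before Ferreira (23 years) before Farouk (20 years) before Ruiz (7 years) before Vasquez (6 years).
Oyelaran, Fontaine and Novak all have date of appointment to current position Mar 3, 2010, so the next rule applies.
Oyelaran, Fontaine and Novak are each an endowed-chair holder, so the next rule applies.
Among Oyelaran, Fontaine and Novak, by years of continuous service (higher first): Oyelaran (37 years) before Fontaine (14 years) before Novak (4 years).
Order: Moreau, Ferreira, Farouk, Ruiz, Vasquez, Oyelaran, Fontaine, Novak. So position 8.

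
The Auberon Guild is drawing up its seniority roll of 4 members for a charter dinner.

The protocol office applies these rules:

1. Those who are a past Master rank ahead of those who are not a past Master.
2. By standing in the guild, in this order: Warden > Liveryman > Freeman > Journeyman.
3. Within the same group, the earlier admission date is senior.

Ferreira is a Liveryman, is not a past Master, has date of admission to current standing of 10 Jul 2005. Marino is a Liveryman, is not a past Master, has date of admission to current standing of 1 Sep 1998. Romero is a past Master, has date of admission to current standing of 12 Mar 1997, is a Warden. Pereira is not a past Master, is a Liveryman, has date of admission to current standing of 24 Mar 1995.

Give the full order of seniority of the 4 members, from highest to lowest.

By the first rule: Romero (a past Master); then Pereira, Marino and Ferreira (each not a past Master).
Pereira, Marino and Ferreira are each Liveryman, so the next rule applies.
Among Pereira, Marino and Ferreira, by date of admission to current standing (earlier first): Pereira (24 Mar 1995) before Marino (1 Sep 1998) before Ferreira (10 Jul 2005).
Full order: Romero, Pereira, Marino, Ferreira.

Romero, Pereira, Marino, Ferreira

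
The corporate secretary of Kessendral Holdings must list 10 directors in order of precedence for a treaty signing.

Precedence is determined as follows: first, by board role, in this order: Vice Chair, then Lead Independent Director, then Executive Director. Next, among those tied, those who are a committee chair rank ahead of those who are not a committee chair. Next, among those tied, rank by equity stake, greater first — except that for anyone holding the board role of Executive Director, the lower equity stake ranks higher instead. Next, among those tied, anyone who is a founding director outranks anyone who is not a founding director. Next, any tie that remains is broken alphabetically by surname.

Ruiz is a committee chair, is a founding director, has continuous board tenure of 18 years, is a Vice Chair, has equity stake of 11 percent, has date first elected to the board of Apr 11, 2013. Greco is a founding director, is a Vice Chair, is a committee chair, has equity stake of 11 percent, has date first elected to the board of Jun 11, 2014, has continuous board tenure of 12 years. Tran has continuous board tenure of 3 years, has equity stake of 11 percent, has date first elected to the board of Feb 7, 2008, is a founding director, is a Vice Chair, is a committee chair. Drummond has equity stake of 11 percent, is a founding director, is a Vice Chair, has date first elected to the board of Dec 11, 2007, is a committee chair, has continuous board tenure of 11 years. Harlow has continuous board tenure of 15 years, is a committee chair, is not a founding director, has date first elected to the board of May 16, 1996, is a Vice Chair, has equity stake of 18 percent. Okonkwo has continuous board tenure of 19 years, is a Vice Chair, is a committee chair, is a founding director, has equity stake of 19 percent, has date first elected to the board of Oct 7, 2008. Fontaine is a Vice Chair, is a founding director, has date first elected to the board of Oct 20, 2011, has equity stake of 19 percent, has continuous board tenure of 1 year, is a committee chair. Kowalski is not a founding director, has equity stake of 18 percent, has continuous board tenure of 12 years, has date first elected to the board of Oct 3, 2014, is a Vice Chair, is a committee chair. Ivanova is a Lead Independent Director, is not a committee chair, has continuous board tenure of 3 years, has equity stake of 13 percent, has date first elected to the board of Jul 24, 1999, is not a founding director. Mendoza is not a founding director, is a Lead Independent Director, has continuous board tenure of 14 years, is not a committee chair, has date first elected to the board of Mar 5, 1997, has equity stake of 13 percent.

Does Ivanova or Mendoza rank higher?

Ivanova

By board role: Fontaine, Okonkwo, Harlow, Kowalski, Drummond, Greco, Ruiz and Tran (Vice Chair); then Ivanova and Mendoza (Lead Independent Director).
Fontaine, Okonkwo, Harlow, Kowalski, Drummond, Greco, Ruiz and Tran are each a committee chair, so the next rule applies.
Among Fontaine, Okonkwo, Harlow, Kowalski, Drummond, Greco, Ruiz and Tran, by equity stake (higher first): Fontaine and Okonkwo (19 percent) before Harlow and Kowalski (18 percent) before Drummond, Greco, Ruiz and Tran (11 percent).
Fontaine and Okonkwo are each a founding director, so the next rule applies.
Among Fontaine and Okonkwo, alphabetically by surname: Fontaine before Okonkwo.
Harlow and Kowalski are each not a founding director, so the next rule applies.
Among Harlow and Kowalski, alphabetically by surname: Harlow before Kowalski.
Drummond, Greco, Ruiz and Tran are each a founding director, so the next rule applies.
Among Drummond, Greco, Ruiz and Tran, alphabetically by surname: Drummond before Greco before Ruiz before Tran.
Ivanova and Mendoza are each not a committee chair, so the next rule applies.
Ivanova and Mendoza both have equity stake 13 percent, so the next rule applies.
Ivanova and Mendoza are each not a founding director, so the next rule applies.
Among Ivanova and Mendoza, alphabetically by surname: Ivanova before Mendoza.
So Ivanova takes precedence.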